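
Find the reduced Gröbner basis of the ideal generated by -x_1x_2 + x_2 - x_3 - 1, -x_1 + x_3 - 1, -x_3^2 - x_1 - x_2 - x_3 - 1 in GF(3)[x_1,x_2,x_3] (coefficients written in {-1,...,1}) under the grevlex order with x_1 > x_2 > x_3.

G = {x_2^2 - 1, x_2x_3 + x_2 + x_3 + 1, x_3^2 + x_2 - x_3, x_1 - x_3 + 1}

f_1 = -x_1x_2 + x_2 - x_3 - 1, LT = x_1x_2.
f_2 = -x_1 + x_3 - 1, LT = x_1.
f_3 = -x_3^2 - x_1 - x_2 - x_3 - 1, LT = x_3^2.

S(f_1,f_2): lcm = x_1x_2. S = x_2x_3 + x_2 + x_3 + 1.
  leading term x_2x_3: no divisor's leading term divides it; move x_2x_3 to the remainder.
  leading term x_2: no divisor's leading term divides it; move x_2 to the remainder.
  leading term x_3: no divisor's leading term divides it; move x_3 to the remainder.
  leading term 1: no divisor's leading term divides it; move 1 to the remainder.
  remainder x_2x_3 + x_2 + x_3 + 1 ≠ 0; add g_4 = x_2x_3 + x_2 + x_3 + 1 to the basis.

S(f_3,g_4): lcm = x_2x_3^2. S = x_1x_2 + x_2^2 - x_3^2 + x_2 - x_3.
  leading term x_1x_2: subtract (-1)·f_1 from x_1x_2 + x_2^2 - x_3^2 + x_2 - x_3 → x_2^2 - x_3^2 - x_2 + x_3 - 1
  leading term x_2^2: no divisor's leading term divides it; move x_2^2 to the remainder.
  leading term x_3^2: subtract (1)·f_3 from -x_3^2 - x_2 + x_3 - 1 → x_1 - x_3
  leading term x_1: subtract (-1)·f_2 from x_1 - x_3 → -1
  leading term 1: no divisor's leading term divides it; move -1 to the remainder.
  remainder x_2^2 - 1 ≠ 0; add g_5 = x_2^2 - 1 to the basis.

The other S-polynomials (S(f_1,f_3), S(f_2,f_3), S(f_1,g_4), S(f_2,g_4), S(f_1,g_5), S(f_2,g_5), S(f_3,g_5), S(g_4,g_5)) all reduce to 0 modulo the current basis, so we have a Gröbner basis.
Inter-reduce: drop elements whose leading term is divisible by another's, tail-reduce, and make monic.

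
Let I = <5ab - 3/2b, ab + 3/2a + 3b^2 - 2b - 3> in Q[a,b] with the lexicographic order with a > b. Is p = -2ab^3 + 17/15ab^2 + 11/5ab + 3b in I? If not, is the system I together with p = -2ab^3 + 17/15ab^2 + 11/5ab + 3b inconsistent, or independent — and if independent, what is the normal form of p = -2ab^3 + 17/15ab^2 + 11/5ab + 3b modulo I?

-2ab^3 + 17/15ab^2 + 11/5ab + 3b is independent of I; its normal form modulo I is 63/20b.

First compute the reduced Gröbner basis of I by Buchberger's algorithm.
f_1 = 5ab - 3/2b, LT = ab.
f_2 = ab + 3/2a + 3b^2 - 2b - 3, LT = ab.

S(f_1,f_2): lcm = ab. S = -3/2a - 3b^2 + 17/10b + 3.
  reduce S modulo (f_1, f_2):
  remainder -3/2a - 3b^2 + 17/10b + 3 ≠ 0; add h_3 = -3/2a - 3b^2 + 17/10b + 3 to the basis.

S(f_1,h_3): lcm = ab. S = -2b^3 + 17/15b^2 + 17/10b.
  reduce S modulo (f_1, f_2, h_3):
  remainder -2b^3 + 17/15b^2 + 17/10b ≠ 0; add h_4 = -2b^3 + 17/15b^2 + 17/10b to the basis.

The other S-polynomials (S(f_2,h_3), S(f_1,h_4), S(f_2,h_4), S(h_3,h_4)) all reduce to 0 modulo the current basis, so we have a Gröbner basis.
Inter-reduce: drop elements whose leading term is divisible by another's, tail-reduce, and make monic.
Reduced Gröbner basis: {a + 2b^2 - 17/15b - 2, b^3 - 17/30b^2 - 17/20b}.
Label its elements g_1 = a + 2b^2 - 17/15b - 2, g_2 = b^3 - 17/30b^2 - 17/20b.

Reduce p = -2ab^3 + 17/15ab^2 + 11/5ab + 3b modulo G:
  leading term ab^3: subtract (-2b^3)·g_1 from -2ab^3 + 17/15ab^2 + 11/5ab + 3b → 17/15ab^2 + 11/5ab + 4b^5 - 34/15b^4 - 4b^3 + 3b
  leading term ab^2: subtract (17/15b^2)·g_1 from 17/15ab^2 + 11/5ab + 4b^5 - 34/15b^4 - 4b^3 + 3b → 11/5ab + 4b^5 - 68/15b^4 - 611/225b^3 + 34/15b^2 + 3b
  leading term ab: subtract (11/5b)·g_1 from 11/5ab + 4b^5 - 68/15b^4 - 611/225b^3 + 34/15b^2 + 3b → 4b^5 - 68/15b^4 - 1601/225b^3 + 119/25b^2 + 37/5b
  leading term b^5: subtract (4b^2)·g_2 from 4b^5 - 68/15b^4 - 1601/225b^3 + 119/25b^2 + 37/5b → -34/15b^4 - 836/225b^3 + 119/25b^2 + 37/5b
  leading term b^4: subtract (-34/15b)·g_2 from -34/15b^4 - 836/225b^3 + 119/25b^2 + 37/5b → -5b^3 + 17/6b^2 + 37/5b
  leading term b^3: subtract (-5)·g_2 from -5b^3 + 17/6b^2 + 37/5b → 63/20b
  leading term b: no divisor's leading term divides it; move 63/20b to the remainder.
  normal form = 63/20b.
The normal form is nonzero, so p ∉ I. Since p minus its normal form lies in I, I + (p) = I + (r) where r = 63/20b; decide whether this ideal is the whole ring.
Run Buchberger on G together with r (pairs among the g_i already reduce to 0 since G is a Gröbner basis):
g_1 = a + 2b^2 - 17/15b - 2, LT = a.
g_2 = b^3 - 17/30b^2 - 17/20b, LT = b^3.
r = 63/20b, LT = b.

The S-polynomials (S(g_1,g_2), S(g_1,r), S(g_2,r)) all reduce to 0 modulo the current basis, so we have a Gröbner basis.
Inter-reduce: drop elements whose leading term is divisible by another's, tail-reduce, and make monic.
Reduced Gröbner basis: {a - 2, b}.
The reduced Gröbner basis of I + (p) is {a - 2, b} ≠ {1}, a proper ideal, so the enlarged system stays consistent: p is independent of I, with normal form 63/20b.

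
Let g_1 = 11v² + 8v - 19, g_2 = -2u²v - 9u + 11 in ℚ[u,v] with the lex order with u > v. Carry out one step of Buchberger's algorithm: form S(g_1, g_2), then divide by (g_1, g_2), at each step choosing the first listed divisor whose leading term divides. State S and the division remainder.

S(g_1, g_2) = 8/11u²v - 19/11u² - 9/2uv + 11/2v; remainder on division = -19/11u² - 9/2uv - 36/11u + 11/2v + 4.

lcm(LM(g_1), LM(g_2)) = u²v².
S = (lcm/LT(g_1))·g_1 − (lcm/LT(g_2))·g_2 = 8/11u²v - 19/11u² - 9/2uv + 11/2v.
Reduce S modulo (g_1, g_2) in that order:
  leading term u²v: subtract (-4/11)·g_2 from 8/11u²v - 19/11u² - 9/2uv + 11/2v → -19/11u² - 9/2uv - 36/11u + 11/2v + 4
  leading term u²: no divisor's leading term divides it; move -19/11u² to the remainder.
  leading term uv: no divisor's leading term divides it; move -9/2uv to the remainder.
  leading term u: no divisor's leading term divides it; move -36/11u to the remainder.
  leading term v: no divisor's leading term divides it; move 11/2v to the remainder.
  leading term 1: no divisor's leading term divides it; move 4 to the remainder.
The remainder -19/11u² - 9/2uv - 36/11u + 11/2v + 4 is nonzero, so it would be added as the next basis element.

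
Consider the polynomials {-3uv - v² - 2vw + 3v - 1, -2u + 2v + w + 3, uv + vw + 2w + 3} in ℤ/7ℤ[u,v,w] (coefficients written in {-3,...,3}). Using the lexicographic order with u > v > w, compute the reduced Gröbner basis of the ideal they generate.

f_1 = -3uv - v² - 2vw + 3v - 1, LT = uv.
f_2 = -2u + 2v + w + 3, LT = u.
f_3 = uv + vw + 2w + 3, LT = uv.

S(f_1,f_2): lcm = uv. S = -v² - 3v - 2.
  leading term v²: no divisor's leading term divides it; move -v² to the remainder.
  leading term v: no divisor's leading term divides it; move -3v to the remainder.
  leading term 1: no divisor's leading term divides it; move -2 to the remainder.
  remainder -v² - 3v - 2 ≠ 0; add g_4 = -v² - 3v - 2 to the basis.

S(f_1,f_3): lcm = uv. S = -2v² + 2vw - v - 2w + 2.
  leading term v²: subtract (2)·g_4 from -2v² + 2vw - v - 2w + 2 → 2vw - 2v - 2w - 1
  leading term vw: no divisor's leading term divides it; move 2vw to the remainder.
  leading term v: no divisor's leading term divides it; move -2v to the remainder.
  leading term w: no divisor's leading term divides it; move -2w to the remainder.
  leading term 1: no divisor's leading term divides it; move -1 to the remainder.
  remainder 2vw - 2v - 2w - 1 ≠ 0; add g_5 = 2vw - 2v - 2w - 1 to the basis.

S(f_3,g_4): lcm = uv². S = -3uv - 2u + v²w + 2vw + 3v.
  leading term uv: subtract (1)·f_1 from -3uv - 2u + v²w + 2vw + 3v → -2u + v²w + v² - 3vw + 1
  leading term u: subtract (1)·f_2 from -2u + v²w + v² - 3vw + 1 → v²w + v² - 3vw - 2v - w - 2
  leading term v²w: subtract (-w)·g_4 from v²w + v² - 3vw - 2v - w - 2 → v² + vw - 2v - 3w - 2
  leading term v²: subtract (-1)·g_4 from v² + vw - 2v - 3w - 2 → vw + 2v - 3w + 3
  leading term vw: subtract (-3)·g_5 from vw + 2v - 3w + 3 → 3v - 2w
  leading term v: no divisor's leading term divides it; move 3v to the remainder.
  leading term w: no divisor's leading term divides it; move -2w to the remainder.
  remainder 3v - 2w ≠ 0; add g_6 = 3v - 2w to the basis.

S(f_1,g_6): lcm = uv. S = 3uw - 2v² + 3vw - v - 2.
  leading term uw: subtract (2w)·f_2 from 3uw - 2v² + 3vw - v - 2 → -2v² - vw - v - 2w² + w - 2
  leading term v²: subtract (2)·g_4 from -2v² - vw - v - 2w² + w - 2 → -vw - 2v - 2w² + w + 2
  leading term vw: subtract (3)·g_5 from -vw - 2v - 2w² + w + 2 → -3v - 2w² - 2
  leading term v: subtract (-1)·g_6 from -3v - 2w² - 2 → -2w² - 2w - 2
  leading term w²: no divisor's leading term divides it; move -2w² to the remainder.
  leading term w: no divisor's leading term divides it; move -2w to the remainder.
  leading term 1: no divisor's leading term divides it; move -2 to the remainder.
  remainder -2w² - 2w - 2 ≠ 0; add g_7 = -2w² - 2w - 2 to the basis.

The other S-polynomials (S(f_2,f_3), S(f_1,g_4), S(f_2,g_4), S(f_1,g_5), S(f_2,g_5), S(f_3,g_5), S(g_4,g_5), S(f_2,g_6), S(f_3,g_6), S(g_4,g_6), S(g_5,g_6), S(f_1,g_7), S(f_2,g_7), S(f_3,g_7), S(g_4,g_7), S(g_5,g_7), S(g_6,g_7)) all reduce to 0 modulo the current basis, so we have a Gröbner basis.
Inter-reduce: drop elements whose leading term is divisible by another's, tail-reduce, and make monic.

G = {u + 2, v - 3w, w² + w + 1}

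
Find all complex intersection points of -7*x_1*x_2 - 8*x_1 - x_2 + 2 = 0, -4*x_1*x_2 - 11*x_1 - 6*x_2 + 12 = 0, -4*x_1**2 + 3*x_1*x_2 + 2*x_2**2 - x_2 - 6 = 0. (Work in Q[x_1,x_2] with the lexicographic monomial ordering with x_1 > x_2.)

{(0, 2)}

Compute a lex Gröbner basis by Buchberger's algorithm.
f_1 = -7*x_1*x_2 - 8*x_1 - x_2 + 2, LT = x_1*x_2.
f_2 = -4*x_1*x_2 - 11*x_1 - 6*x_2 + 12, LT = x_1*x_2.
f_3 = -4*x_1**2 + 3*x_1*x_2 + 2*x_2**2 - x_2 - 6, LT = x_1**2.

S(f_1,f_2): lcm = x_1*x_2. S = -45/28*x_1 - 19/14*x_2 + 19/7.
  reduce S modulo (f_1, f_2, f_3):
  remainder -45/28*x_1 - 19/14*x_2 + 19/7 ≠ 0; add h_4 = -45/28*x_1 - 19/14*x_2 + 19/7 to the basis.

S(f_1,f_3): lcm = x_1**2*x_2. S = 8/7*x_1**2 + 3/4*x_1*x_2**2 + 1/7*x_1*x_2 - 2/7*x_1 + 1/2*x_2**3 - 1/4*x_2**2 - 3/2*x_2.
  reduce S modulo (f_1, f_2, f_3, h_4):
  remainder 1/2*x_2**3 + 3/14*x_2**2 - 382/315*x_2 - 766/315 ≠ 0; add h_5 = 1/2*x_2**3 + 3/14*x_2**2 - 382/315*x_2 - 766/315 to the basis.

S(f_2,f_3): lcm = x_1**2*x_2. S = 11/4*x_1**2 + 3/4*x_1*x_2**2 + 3/2*x_1*x_2 - 3*x_1 + 1/2*x_2**3 - 1/4*x_2**2 - 3/2*x_2.
  reduce S modulo (f_1, f_2, f_3, h_4, h_5):
  remainder 45/56*x_2**2 + 1439/360*x_2 - 14123/1260 ≠ 0; add h_6 = 45/56*x_2**2 + 1439/360*x_2 - 14123/1260 to the basis.

S(f_1,h_4): lcm = x_1*x_2. S = 8/7*x_1 - 38/45*x_2**2 + 577/315*x_2 - 2/7.
  reduce S modulo (f_1, f_2, f_3, h_4, h_5, h_6):
  remainder 461749/91125*x_2 - 923498/91125 ≠ 0; add h_7 = 461749/91125*x_2 - 923498/91125 to the basis.

The other S-polynomials (S(f_2,h_4), S(f_3,h_4), S(f_1,h_5), S(f_2,h_5), S(f_3,h_5), S(h_4,h_5), S(f_1,h_6), S(f_2,h_6), S(f_3,h_6), S(h_4,h_6), S(h_5,h_6), S(f_1,h_7), S(f_2,h_7), S(f_3,h_7), S(h_4,h_7), S(h_5,h_7), S(h_6,h_7)) all reduce to 0 modulo the current basis, so we have a Gröbner basis.
Inter-reduce: drop elements whose leading term is divisible by another's, tail-reduce, and make monic.
Reduced Gröbner basis: {x_1, x_2 - 2}.

The lex basis is triangular: the last element involves only x_2. Solving x_2 - 2 = 0 gives x_2 ∈ {2}; substituting each value into the earlier elements determines the remaining variables.
  x_2 = 2: the earlier basis element becomes x_1 = 0, giving x_1 = 0 — point (0, 2).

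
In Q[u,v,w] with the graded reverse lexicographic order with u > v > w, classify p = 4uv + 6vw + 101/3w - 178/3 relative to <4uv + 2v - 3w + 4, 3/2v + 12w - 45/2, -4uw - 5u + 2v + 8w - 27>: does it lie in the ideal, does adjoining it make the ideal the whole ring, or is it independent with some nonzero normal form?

4uv + 6vw + 101/3w - 178/3 lies in I (it reduces to 0).

First compute the reduced Gröbner basis of I by Buchberger's algorithm.
f_1 = 4uv + 2v - 3w + 4, LT = uv.
f_2 = 3/2v + 12w - 45/2, LT = v.
f_3 = -4uw - 5u + 2v + 8w - 27, LT = uw.

S(f_1,f_2): lcm = uv. S = -8uw + 15u + 1/2v - 3/4w + 1.
  leading term uw: subtract (2)·f_3 from -8uw + 15u + 1/2v - 3/4w + 1 → 25u - 7/2v - 67/4w + 55
  leading term u: no divisor's leading term divides it; move 25u to the remainder.
  leading term v: subtract (-7/3)·f_2 from -7/2v - 67/4w + 55 → 45/4w + 5/2
  leading term w: no divisor's leading term divides it; move 45/4w to the remainder.
  leading term 1: no divisor's leading term divides it; move 5/2 to the remainder.
  remainder 25u + 45/4w + 5/2 ≠ 0; add h_4 = 25u + 45/4w + 5/2 to the basis.

S(f_1,f_3): lcm = uvw. S = -5/4uv + 1/2v^2 + 5/2vw - 3/4w^2 - 27/4v + w.
  leading term uv: subtract (-5/16)·f_1 from -5/4uv + 1/2v^2 + 5/2vw - 3/4w^2 - 27/4v + w → 1/2v^2 + 5/2vw - 3/4w^2 - 49/8v + 1/16w + 5/4
  leading term v^2: subtract (1/3v)·f_2 from 1/2v^2 + 5/2vw - 3/4w^2 - 49/8v + 1/16w + 5/4 → -3/2vw - 3/4w^2 + 11/8v + 1/16w + 5/4
  leading term vw: subtract (-w)·f_2 from -3/2vw - 3/4w^2 + 11/8v + 1/16w + 5/4 → 45/4w^2 + 11/8v - 359/16w + 5/4
  leading term w^2: no divisor's leading term divides it; move 45/4w^2 to the remainder.
  leading term v: subtract (11/12)·f_2 from 11/8v - 359/16w + 5/4 → -535/16w + 175/8
  leading term w: no divisor's leading term divides it; move -535/16w to the remainder.
  leading term 1: no divisor's leading term divides it; move 175/8 to the remainder.
  remainder 45/4w^2 - 535/16w + 175/8 ≠ 0; add h_5 = 45/4w^2 - 535/16w + 175/8 to the basis.

S(f_2,f_3): leading monomials are coprime, so the S-polynomial reduces to 0 (Buchberger's first criterion).
S(f_1,h_4): lcm = uv. S = -9/20vw + 2/5v - 3/4w + 1.
  leading term vw: subtract (-3/10w)·f_2 from -9/20vw + 2/5v - 3/4w + 1 → 18/5w^2 + 2/5v - 15/2w + 1
  leading term w^2: subtract (8/25)·h_5 from 18/5w^2 + 2/5v - 15/2w + 1 → 2/5v + 16/5w - 6
  leading term v: subtract (4/15)·f_2 from 2/5v + 16/5w - 6 → 0
  remainder 0.

S(f_2,h_4): leading monomials are coprime, so the S-polynomial reduces to 0 (Buchberger's first criterion).
S(f_3,h_4): lcm = uw. S = -9/20w^2 + 5/4u - 1/2v - 21/10w + 27/4.
  leading term w^2: subtract (-1/25)·h_5 from -9/20w^2 + 5/4u - 1/2v - 21/10w + 27/4 → 5/4u - 1/2v - 55/16w + 61/8
  leading term u: subtract (1/20)·h_4 from 5/4u - 1/2v - 55/16w + 61/8 → -1/2v - 4w + 15/2
  leading term v: subtract (-1/3)·f_2 from -1/2v - 4w + 15/2 → 0
  remainder 0.

S(f_1,h_5): leading monomials are coprime, so the S-polynomial reduces to 0 (Buchberger's first criterion).
S(f_2,h_5): leading monomials are coprime, so the S-polynomial reduces to 0 (Buchberger's first criterion).
S(f_3,h_5): lcm = uw^2. S = 38/9uw - 1/2vw - 2w^2 - 35/18u + 27/4w.
  leading term uw: subtract (-19/18)·f_3 from 38/9uw - 1/2vw - 2w^2 - 35/18u + 27/4w → -1/2vw - 2w^2 - 65/9u + 19/9v + 547/36w - 57/2
  leading term vw: subtract (-1/3w)·f_2 from -1/2vw - 2w^2 - 65/9u + 19/9v + 547/36w - 57/2 → 2w^2 - 65/9u + 19/9v + 277/36w - 57/2
  leading term w^2: subtract (8/45)·h_5 from 2w^2 - 65/9u + 19/9v + 277/36w - 57/2 → -65/9u + 19/9v + 491/36w - 583/18
  leading term u: subtract (-13/45)·h_4 from -65/9u + 19/9v + 491/36w - 583/18 → 19/9v + 152/9w - 95/3
  leading term v: subtract (38/27)·f_2 from 19/9v + 152/9w - 95/3 → 0
  remainder 0.

S(h_4,h_5): leading monomials are coprime, so the S-polynomial reduces to 0 (Buchberger's first criterion).
Every S-polynomial of the final basis reduces to 0, so we have a Gröbner basis.
Inter-reduce: drop elements whose leading term is divisible by another's, tail-reduce, and make monic.
Reduced Gröbner basis: {w^2 - 107/36w + 35/18, u + 9/20w + 1/10, v + 8w - 15}.
Label its elements g_1 = w^2 - 107/36w + 35/18, g_2 = u + 9/20w + 1/10, g_3 = v + 8w - 15.

Reduce p = 4uv + 6vw + 101/3w - 178/3 modulo G:
  leading term uv: subtract (4v)·g_2 from 4uv + 6vw + 101/3w - 178/3 → 21/5vw - 2/5v + 101/3w - 178/3
  leading term vw: subtract (21/5w)·g_3 from 21/5vw - 2/5v + 101/3w - 178/3 → -168/5w^2 - 2/5v + 290/3w - 178/3
  leading term w^2: subtract (-168/5)·g_1 from -168/5w^2 - 2/5v + 290/3w - 178/3 → -2/5v - 16/5w + 6
  leading term v: subtract (-2/5)·g_3 from -2/5v - 16/5w + 6 → 0
  normal form = 0.
Since the normal form is 0, p ∈ I.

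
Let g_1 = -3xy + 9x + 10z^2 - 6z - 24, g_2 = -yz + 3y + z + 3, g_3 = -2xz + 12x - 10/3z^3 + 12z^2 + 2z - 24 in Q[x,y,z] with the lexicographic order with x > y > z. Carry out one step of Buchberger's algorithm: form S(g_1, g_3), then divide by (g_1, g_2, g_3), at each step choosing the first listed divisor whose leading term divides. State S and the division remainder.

S(g_1, g_3) = 6xy - 3xz - 5/3yz^3 + 6yz^2 + yz - 12y - 10/3z^3 + 2z^2 + 8z; remainder on division = 0.

lcm(LM(g_1), LM(g_3)) = xyz.
S = (lcm/LT(g_1))·g_1 − (lcm/LT(g_3))·g_3 = 6xy - 3xz - 5/3yz^3 + 6yz^2 + yz - 12y - 10/3z^3 + 2z^2 + 8z.
Reduce S modulo (g_1, g_2, g_3) in that order:
  leading term xy: subtract (-2)·g_1 from 6xy - 3xz - 5/3yz^3 + 6yz^2 + yz - 12y - 10/3z^3 + 2z^2 + 8z → -3xz + 18x - 5/3yz^3 + 6yz^2 + yz - 12y - 10/3z^3 + 22z^2 - 4z - 48
  leading term xz: subtract (3/2)·g_3 from -3xz + 18x - 5/3yz^3 + 6yz^2 + yz - 12y - 10/3z^3 + 22z^2 - 4z - 48 → -5/3yz^3 + 6yz^2 + yz - 12y + 5/3z^3 + 4z^2 - 7z - 12
  leading term yz^3: subtract (5/3z^2)·g_2 from -5/3yz^3 + 6yz^2 + yz - 12y + 5/3z^3 + 4z^2 - 7z - 12 → yz^2 + yz - 12y - z^2 - 7z - 12
  leading term yz^2: subtract (-z)·g_2 from yz^2 + yz - 12y - z^2 - 7z - 12 → 4yz - 12y - 4z - 12
  leading term yz: subtract (-4)·g_2 from 4yz - 12y - 4z - 12 → 0
The remainder is 0, so this S-polynomial contributes no new basis element.
This is the inner loop of Buchberger's algorithm — each nonzero remainder becomes a new basis element.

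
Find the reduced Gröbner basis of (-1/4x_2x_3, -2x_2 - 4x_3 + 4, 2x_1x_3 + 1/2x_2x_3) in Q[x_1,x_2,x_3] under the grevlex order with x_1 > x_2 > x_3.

G = {x_1x_3, x_3^2 - x_3, x_2 + 2x_3 - 2}

This is the nonlinear analogue of row-reducing a linear system.

f_1 = -1/4x_2x_3, LT = x_2x_3.
f_2 = -2x_2 - 4x_3 + 4, LT = x_2.
f_3 = 2x_1x_3 + 1/2x_2x_3, LT = x_1x_3.

S(f_1,f_2): lcm = x_2x_3. S = -2x_3^2 + 2x_3.
  reduce S modulo (f_1, f_2, f_3):
  remainder -2x_3^2 + 2x_3 ≠ 0; add g_4 = -2x_3^2 + 2x_3 to the basis.

The other S-polynomials (S(f_1,f_3), S(f_2,f_3), S(f_1,g_4), S(f_2,g_4), S(f_3,g_4)) all reduce to 0 modulo the current basis, so we have a Gröbner basis.
Inter-reduce: drop elements whose leading term is divisible by another's, tail-reduce, and make monic.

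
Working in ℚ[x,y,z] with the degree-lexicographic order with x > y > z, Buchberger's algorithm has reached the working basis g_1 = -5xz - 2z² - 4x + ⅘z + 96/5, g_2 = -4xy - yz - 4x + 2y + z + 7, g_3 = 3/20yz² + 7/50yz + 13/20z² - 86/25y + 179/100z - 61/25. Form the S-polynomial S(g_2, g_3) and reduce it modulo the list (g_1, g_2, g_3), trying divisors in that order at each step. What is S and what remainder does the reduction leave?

S(g_2, g_3) = ¼yz³ - 14/15xyz - 10/3xz² - ½yz² - ¼z³ + 344/15xy - 179/15xz - 7/4z² + 244/15x; remainder on division = 0.

lcm(LM(g_2), LM(g_3)) = xyz².
S = (lcm/LT(g_2))·g_2 − (lcm/LT(g_3))·g_3 = ¼yz³ - 14/15xyz - 10/3xz² - ½yz² - ¼z³ + 344/15xy - 179/15xz - 7/4z² + 244/15x.
Reduce S modulo (g_1, g_2, g_3) in that order:
  leading term yz³: subtract (5/3z)·g_3 from ¼yz³ - 14/15xyz - 10/3xz² - ½yz² - ¼z³ + 344/15xy - 179/15xz - 7/4z² + 244/15x → -14/15xyz - 10/3xz² - 11/15yz² - 4/3z³ + 344/15xy - 179/15xz + 86/15yz - 71/15z² + 244/15x + 61/15z
  leading term xyz: subtract (14/75y)·g_1 from -14/15xyz - 10/3xz² - 11/15yz² - 4/3z³ + 344/15xy - 179/15xz + 86/15yz - 71/15z² + 244/15x + 61/15z → -10/3xz² - 9/25yz² - 4/3z³ + 592/25xy - 179/15xz + 698/125yz - 71/15z² + 244/15x - 448/125y + 61/15z
  leading term xz²: subtract (⅔z)·g_1 from -10/3xz² - 9/25yz² - 4/3z³ + 592/25xy - 179/15xz + 698/125yz - 71/15z² + 244/15x - 448/125y + 61/15z → -9/25yz² + 592/25xy - 139/15xz + 698/125yz - 79/15z² + 244/15x - 448/125y - 131/15z
  leading term yz²: subtract (-12/5)·g_3 from -9/25yz² + 592/25xy - 139/15xz + 698/125yz - 79/15z² + 244/15x - 448/125y - 131/15z → 592/25xy - 139/15xz + 148/25yz - 278/75z² + 244/15x - 296/25y - 1664/375z - 732/125
  leading term xy: subtract (-148/25)·g_2 from 592/25xy - 139/15xz + 148/25yz - 278/75z² + 244/15x - 296/25y - 1664/375z - 732/125 → -139/15xz - 278/75z² - 556/75x + 556/375z + 4448/125
  leading term xz: subtract (139/75)·g_1 from -139/15xz - 278/75z² - 556/75x + 556/375z + 4448/125 → 0
The remainder is 0, so this S-polynomial contributes no new basis element.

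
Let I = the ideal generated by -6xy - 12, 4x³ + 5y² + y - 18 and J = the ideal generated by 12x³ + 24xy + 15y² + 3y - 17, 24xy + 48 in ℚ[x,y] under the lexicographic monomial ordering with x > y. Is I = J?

No, the ideals differ.

Equality of ideals is decidable: compute both reduced Gröbner bases (unique for the ordering) and check whether they agree.
Buchberger on the first generating set:
f_1 = -6xy - 12, LT = xy.
f_2 = 4x³ + 5y² + y - 18, LT = x³.

S(f_1,f_2): lcm = x³y. S = 2x² - 5/4y³ - ¼y² + 9/2y.
  reduce S modulo (f_1, f_2):
  remainder 2x² - 5/4y³ - ¼y² + 9/2y ≠ 0; add g_3 = 2x² - 5/4y³ - ¼y² + 9/2y to the basis.

S(f_1,g_3): lcm = x²y. S = 2x + ⅝y⁴ + ⅛y³ - 9/4y².
  reduce S modulo (f_1, f_2, g_3):
  remainder 2x + ⅝y⁴ + ⅛y³ - 9/4y² ≠ 0; add g_4 = 2x + ⅝y⁴ + ⅛y³ - 9/4y² to the basis.

S(f_1,g_4): lcm = xy. S = -5/16y⁵ - 1/16y⁴ + 9/8y³ + 2.
  reduce S modulo (f_1, f_2, g_3, g_4):
  remainder -5/16y⁵ - 1/16y⁴ + 9/8y³ + 2 ≠ 0; add g_5 = -5/16y⁵ - 1/16y⁴ + 9/8y³ + 2 to the basis.

The other S-polynomials (S(f_2,g_3), S(f_2,g_4), S(g_3,g_4), S(f_1,g_5), S(f_2,g_5), S(g_3,g_5), S(g_4,g_5)) all reduce to 0 modulo the current basis, so we have a Gröbner basis.
Inter-reduce: drop elements whose leading term is divisible by another's, tail-reduce, and make monic.
Reduced Gröbner basis: {x + 5/16y⁴ + 1/16y³ - 9/8y², y⁵ + ⅕y⁴ - 18/5y³ - 32/5}.

Buchberger on the second generating set:
h_1 = 12x³ + 24xy + 15y² + 3y - 17, LT = x³.
h_2 = 24xy + 48, LT = xy.

S(h_1,h_2): lcm = x³y. S = -2x² + 2xy² + 5/4y³ + ¼y² - 17/12y.
  reduce S modulo (h_1, h_2):
  remainder -2x² + 5/4y³ + ¼y² - 65/12y ≠ 0; add k_3 = -2x² + 5/4y³ + ¼y² - 65/12y to the basis.

S(h_2,k_3): lcm = x²y. S = 2x + ⅝y⁴ + ⅛y³ - 65/24y².
  reduce S modulo (h_1, h_2, k_3):
  remainder 2x + ⅝y⁴ + ⅛y³ - 65/24y² ≠ 0; add k_4 = 2x + ⅝y⁴ + ⅛y³ - 65/24y² to the basis.

S(h_2,k_4): lcm = xy. S = -5/16y⁵ - 1/16y⁴ + 65/48y³ + 2.
  reduce S modulo (h_1, h_2, k_3, k_4):
  remainder -5/16y⁵ - 1/16y⁴ + 65/48y³ + 2 ≠ 0; add k_5 = -5/16y⁵ - 1/16y⁴ + 65/48y³ + 2 to the basis.

The other S-polynomials (S(h_1,k_3), S(h_1,k_4), S(k_3,k_4), S(h_1,k_5), S(h_2,k_5), S(k_3,k_5), S(k_4,k_5)) all reduce to 0 modulo the current basis, so we have a Gröbner basis.
Inter-reduce: drop elements whose leading term is divisible by another's, tail-reduce, and make monic.
Reduced Gröbner basis: {x + 5/16y⁴ + 1/16y³ - 65/48y², y⁵ + ⅕y⁴ - 13/3y³ - 32/5}.

Since the reduced bases disagree, the two ideals are not the same.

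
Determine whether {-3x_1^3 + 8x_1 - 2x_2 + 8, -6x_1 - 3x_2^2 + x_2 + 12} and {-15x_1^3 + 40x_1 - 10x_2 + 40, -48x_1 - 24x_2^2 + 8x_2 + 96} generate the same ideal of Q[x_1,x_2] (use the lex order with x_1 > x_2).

Yes, the ideals are equal.

Since reduced Gröbner bases are canonical representatives of ideals under a given ordering, it suffices to compute and compare them.
Buchberger on the first generating set:
f_1 = -3x_1^3 + 8x_1 - 2x_2 + 8, LT = x_1^3.
f_2 = -6x_1 - 3x_2^2 + x_2 + 12, LT = x_1.

S(f_1,f_2): lcm = x_1^3. S = -1/2x_1^2x_2^2 + 1/6x_1^2x_2 + 2x_1^2 - 8/3x_1 + 2/3x_2 - 8/3.
  leading term x_1^2x_2^2: subtract (1/12x_1x_2^2)·f_2 from -1/2x_1^2x_2^2 + 1/6x_1^2x_2 + 2x_1^2 - 8/3x_1 + 2/3x_2 - 8/3 → 1/6x_1^2x_2 + 2x_1^2 + 1/4x_1x_2^4 - 1/12x_1x_2^3 - x_1x_2^2 - 8/3x_1 + 2/3x_2 - 8/3
  leading term x_1^2x_2: subtract (-1/36x_1x_2)·f_2 from 1/6x_1^2x_2 + 2x_1^2 + 1/4x_1x_2^4 - 1/12x_1x_2^3 - x_1x_2^2 - 8/3x_1 + 2/3x_2 - 8/3 → 2x_1^2 + 1/4x_1x_2^4 - 1/6x_1x_2^3 - 35/36x_1x_2^2 + 1/3x_1x_2 - 8/3x_1 + 2/3x_2 - 8/3
  leading term x_1^2: subtract (-1/3x_1)·f_2 from 2x_1^2 + 1/4x_1x_2^4 - 1/6x_1x_2^3 - 35/36x_1x_2^2 + 1/3x_1x_2 - 8/3x_1 + 2/3x_2 - 8/3 → 1/4x_1x_2^4 - 1/6x_1x_2^3 - 71/36x_1x_2^2 + 2/3x_1x_2 + 4/3x_1 + 2/3x_2 - 8/3
  leading term x_1x_2^4: subtract (-1/24x_2^4)·f_2 from 1/4x_1x_2^4 - 1/6x_1x_2^3 - 71/36x_1x_2^2 + 2/3x_1x_2 + 4/3x_1 + 2/3x_2 - 8/3 → -1/6x_1x_2^3 - 71/36x_1x_2^2 + 2/3x_1x_2 + 4/3x_1 - 1/8x_2^6 + 1/24x_2^5 + 1/2x_2^4 + 2/3x_2 - 8/3
  leading term x_1x_2^3: subtract (1/36x_2^3)·f_2 from -1/6x_1x_2^3 - 71/36x_1x_2^2 + 2/3x_1x_2 + 4/3x_1 - 1/8x_2^6 + 1/24x_2^5 + 1/2x_2^4 + 2/3x_2 - 8/3 → -71/36x_1x_2^2 + 2/3x_1x_2 + 4/3x_1 - 1/8x_2^6 + 1/8x_2^5 + 17/36x_2^4 - 1/3x_2^3 + 2/3x_2 - 8/3
  leading term x_1x_2^2: subtract (71/216x_2^2)·f_2 from -71/36x_1x_2^2 + 2/3x_1x_2 + 4/3x_1 - 1/8x_2^6 + 1/8x_2^5 + 17/36x_2^4 - 1/3x_2^3 + 2/3x_2 - 8/3 → 2/3x_1x_2 + 4/3x_1 - 1/8x_2^6 + 1/8x_2^5 + 35/24x_2^4 - 143/216x_2^3 - 71/18x_2^2 + 2/3x_2 - 8/3
  leading term x_1x_2: subtract (-1/9x_2)·f_2 from 2/3x_1x_2 + 4/3x_1 - 1/8x_2^6 + 1/8x_2^5 + 35/24x_2^4 - 143/216x_2^3 - 71/18x_2^2 + 2/3x_2 - 8/3 → 4/3x_1 - 1/8x_2^6 + 1/8x_2^5 + 35/24x_2^4 - 215/216x_2^3 - 23/6x_2^2 + 2x_2 - 8/3
  leading term x_1: subtract (-2/9)·f_2 from 4/3x_1 - 1/8x_2^6 + 1/8x_2^5 + 35/24x_2^4 - 215/216x_2^3 - 23/6x_2^2 + 2x_2 - 8/3 → -1/8x_2^6 + 1/8x_2^5 + 35/24x_2^4 - 215/216x_2^3 - 9/2x_2^2 + 20/9x_2
  leading term x_2^6: no divisor's leading term divides it; move -1/8x_2^6 to the remainder.
  leading term x_2^5: no divisor's leading term divides it; move 1/8x_2^5 to the remainder.
  leading term x_2^4: no divisor's leading term divides it; move 35/24x_2^4 to the remainder.
  leading term x_2^3: no divisor's leading term divides it; move -215/216x_2^3 to the remainder.
  leading term x_2^2: no divisor's leading term divides it; move -9/2x_2^2 to the remainder.
  leading term x_2: no divisor's leading term divides it; move 20/9x_2 to the remainder.
  remainder -1/8x_2^6 + 1/8x_2^5 + 35/24x_2^4 - 215/216x_2^3 - 9/2x_2^2 + 20/9x_2 ≠ 0; add g_3 = -1/8x_2^6 + 1/8x_2^5 + 35/24x_2^4 - 215/216x_2^3 - 9/2x_2^2 + 20/9x_2 to the basis.

The other S-polynomials (S(f_1,g_3), S(f_2,g_3)) all reduce to 0 modulo the current basis, so we have a Gröbner basis.
Inter-reduce: drop elements whose leading term is divisible by another's, tail-reduce, and make monic.
Reduced Gröbner basis: {x_1 + 1/2x_2^2 - 1/6x_2 - 2, x_2^6 - x_2^5 - 35/3x_2^4 + 215/27x_2^3 + 36x_2^2 - 160/9x_2}.

Buchberger on the second generating set:
h_1 = -15x_1^3 + 40x_1 - 10x_2 + 40, LT = x_1^3.
h_2 = -48x_1 - 24x_2^2 + 8x_2 + 96, LT = x_1.

S(h_1,h_2): lcm = x_1^3. S = -1/2x_1^2x_2^2 + 1/6x_1^2x_2 + 2x_1^2 - 8/3x_1 + 2/3x_2 - 8/3.
  leading term x_1^2x_2^2: subtract (1/96x_1x_2^2)·h_2 from -1/2x_1^2x_2^2 + 1/6x_1^2x_2 + 2x_1^2 - 8/3x_1 + 2/3x_2 - 8/3 → 1/6x_1^2x_2 + 2x_1^2 + 1/4x_1x_2^4 - 1/12x_1x_2^3 - x_1x_2^2 - 8/3x_1 + 2/3x_2 - 8/3
  leading term x_1^2x_2: subtract (-1/288x_1x_2)·h_2 from 1/6x_1^2x_2 + 2x_1^2 + 1/4x_1x_2^4 - 1/12x_1x_2^3 - x_1x_2^2 - 8/3x_1 + 2/3x_2 - 8/3 → 2x_1^2 + 1/4x_1x_2^4 - 1/6x_1x_2^3 - 35/36x_1x_2^2 + 1/3x_1x_2 - 8/3x_1 + 2/3x_2 - 8/3
  leading term x_1^2: subtract (-1/24x_1)·h_2 from 2x_1^2 + 1/4x_1x_2^4 - 1/6x_1x_2^3 - 35/36x_1x_2^2 + 1/3x_1x_2 - 8/3x_1 + 2/3x_2 - 8/3 → 1/4x_1x_2^4 - 1/6x_1x_2^3 - 71/36x_1x_2^2 + 2/3x_1x_2 + 4/3x_1 + 2/3x_2 - 8/3
  leading term x_1x_2^4: subtract (-1/192x_2^4)·h_2 from 1/4x_1x_2^4 - 1/6x_1x_2^3 - 71/36x_1x_2^2 + 2/3x_1x_2 + 4/3x_1 + 2/3x_2 - 8/3 → -1/6x_1x_2^3 - 71/36x_1x_2^2 + 2/3x_1x_2 + 4/3x_1 - 1/8x_2^6 + 1/24x_2^5 + 1/2x_2^4 + 2/3x_2 - 8/3
  leading term x_1x_2^3: subtract (1/288x_2^3)·h_2 from -1/6x_1x_2^3 - 71/36x_1x_2^2 + 2/3x_1x_2 + 4/3x_1 - 1/8x_2^6 + 1/24x_2^5 + 1/2x_2^4 + 2/3x_2 - 8/3 → -71/36x_1x_2^2 + 2/3x_1x_2 + 4/3x_1 - 1/8x_2^6 + 1/8x_2^5 + 17/36x_2^4 - 1/3x_2^3 + 2/3x_2 - 8/3
  leading term x_1x_2^2: subtract (71/1728x_2^2)·h_2 from -71/36x_1x_2^2 + 2/3x_1x_2 + 4/3x_1 - 1/8x_2^6 + 1/8x_2^5 + 17/36x_2^4 - 1/3x_2^3 + 2/3x_2 - 8/3 → 2/3x_1x_2 + 4/3x_1 - 1/8x_2^6 + 1/8x_2^5 + 35/24x_2^4 - 143/216x_2^3 - 71/18x_2^2 + 2/3x_2 - 8/3
  leading term x_1x_2: subtract (-1/72x_2)·h_2 from 2/3x_1x_2 + 4/3x_1 - 1/8x_2^6 + 1/8x_2^5 + 35/24x_2^4 - 143/216x_2^3 - 71/18x_2^2 + 2/3x_2 - 8/3 → 4/3x_1 - 1/8x_2^6 + 1/8x_2^5 + 35/24x_2^4 - 215/216x_2^3 - 23/6x_2^2 + 2x_2 - 8/3
  leading term x_1: subtract (-1/36)·h_2 from 4/3x_1 - 1/8x_2^6 + 1/8x_2^5 + 35/24x_2^4 - 215/216x_2^3 - 23/6x_2^2 + 2x_2 - 8/3 → -1/8x_2^6 + 1/8x_2^5 + 35/24x_2^4 - 215/216x_2^3 - 9/2x_2^2 + 20/9x_2
  leading term x_2^6: no divisor's leading term divides it; move -1/8x_2^6 to the remainder.
  leading term x_2^5: no divisor's leading term divides it; move 1/8x_2^5 to the remainder.
  leading term x_2^4: no divisor's leading term divides it; move 35/24x_2^4 to the remainder.
  leading term x_2^3: no divisor's leading term divides it; move -215/216x_2^3 to the remainder.
  leading term x_2^2: no divisor's leading term divides it; move -9/2x_2^2 to the remainder.
  leading term x_2: no divisor's leading term divides it; move 20/9x_2 to the remainder.
  remainder -1/8x_2^6 + 1/8x_2^5 + 35/24x_2^4 - 215/216x_2^3 - 9/2x_2^2 + 20/9x_2 ≠ 0; add k_3 = -1/8x_2^6 + 1/8x_2^5 + 35/24x_2^4 - 215/216x_2^3 - 9/2x_2^2 + 20/9x_2 to the basis.

The other S-polynomials (S(h_1,k_3), S(h_2,k_3)) all reduce to 0 modulo the current basis, so we have a Gröbner basis.
Inter-reduce: drop elements whose leading term is divisible by another's, tail-reduce, and make monic.
Reduced Gröbner basis: {x_1 + 1/2x_2^2 - 1/6x_2 - 2, x_2^6 - x_2^5 - 35/3x_2^4 + 215/27x_2^3 + 36x_2^2 - 160/9x_2}.

The two bases agree; hence the ideals are identical.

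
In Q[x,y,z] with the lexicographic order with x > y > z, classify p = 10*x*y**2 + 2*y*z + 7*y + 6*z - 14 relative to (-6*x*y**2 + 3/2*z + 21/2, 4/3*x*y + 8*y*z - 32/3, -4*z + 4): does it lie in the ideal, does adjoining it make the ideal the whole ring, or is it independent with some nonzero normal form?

First compute the reduced Gröbner basis of I by Buchberger's algorithm.
f_1 = -6*x*y**2 + 3/2*z + 21/2, LT = x*y**2.
f_2 = 4/3*x*y + 8*y*z - 32/3, LT = x*y.
f_3 = -4*z + 4, LT = z.

S(f_1,f_2): lcm = x*y**2. S = -6*y**2*z + 8*y - 1/4*z - 7/4.
  leading term y**2*z: subtract (3/2*y**2)·f_3 from -6*y**2*z + 8*y - 1/4*z - 7/4 → -6*y**2 + 8*y - 1/4*z - 7/4
  leading term y**2: no divisor's leading term divides it; move -6*y**2 to the remainder.
  leading term y: no divisor's leading term divides it; move 8*y to the remainder.
  leading term z: subtract (1/16)·f_3 from -1/4*z - 7/4 → -2
  leading term 1: no divisor's leading term divides it; move -2 to the remainder.
  remainder -6*y**2 + 8*y - 2 ≠ 0; add h_4 = -6*y**2 + 8*y - 2 to the basis.

S(f_1,h_4): lcm = x*y**2. S = 4/3*x*y - 1/3*x - 1/4*z - 7/4.
  leading term x*y: subtract (1)·f_2 from 4/3*x*y - 1/3*x - 1/4*z - 7/4 → -1/3*x - 8*y*z - 1/4*z + 107/12
  leading term x: no divisor's leading term divides it; move -1/3*x to the remainder.
  leading term y*z: subtract (2*y)·f_3 from -8*y*z - 1/4*z + 107/12 → -8*y - 1/4*z + 107/12
  leading term y: no divisor's leading term divides it; move -8*y to the remainder.
  leading term z: subtract (1/16)·f_3 from -1/4*z + 107/12 → 26/3
  leading term 1: no divisor's leading term divides it; move 26/3 to the remainder.
  remainder -1/3*x - 8*y + 26/3 ≠ 0; add h_5 = -1/3*x - 8*y + 26/3 to the basis.

The other S-polynomials (S(f_1,f_3), S(f_2,f_3), S(f_2,h_4), S(f_3,h_4), S(f_1,h_5), S(f_2,h_5), S(f_3,h_5), S(h_4,h_5)) all reduce to 0 modulo the current basis, so we have a Gröbner basis.
Inter-reduce: drop elements whose leading term is divisible by another's, tail-reduce, and make monic.
Reduced Gröbner basis: {x + 24*y - 26, y**2 - 4/3*y + 1/3, z - 1}.
Label its elements g_1 = x + 24*y - 26, g_2 = y**2 - 4/3*y + 1/3, g_3 = z - 1.

Reduce p = 10*x*y**2 + 2*y*z + 7*y + 6*z - 14 modulo G:
  leading term x*y**2: subtract (10*y**2)·g_1 from 10*x*y**2 + 2*y*z + 7*y + 6*z - 14 → -240*y**3 + 260*y**2 + 2*y*z + 7*y + 6*z - 14
  leading term y**3: subtract (-240*y)·g_2 from -240*y**3 + 260*y**2 + 2*y*z + 7*y + 6*z - 14 → -60*y**2 + 2*y*z + 87*y + 6*z - 14
  leading term y**2: subtract (-60)·g_2 from -60*y**2 + 2*y*z + 87*y + 6*z - 14 → 2*y*z + 7*y + 6*z + 6
  leading term y*z: subtract (2*y)·g_3 from 2*y*z + 7*y + 6*z + 6 → 9*y + 6*z + 6
  leading term y: no divisor's leading term divides it; move 9*y to the remainder.
  leading term z: subtract (6)·g_3 from 6*z + 6 → 12
  leading term 1: no divisor's leading term divides it; move 12 to the remainder.
  normal form = 9*y + 12.
The normal form is nonzero, so p ∉ I. Since p minus its normal form lies in I, I + (p) = I + (r) where r = 9*y + 12; decide whether this ideal is the whole ring.
Run Buchberger on G together with r (pairs among the g_i already reduce to 0 since G is a Gröbner basis):
g_1 = x + 24*y - 26, LT = x.
g_2 = y**2 - 4/3*y + 1/3, LT = y**2.
g_3 = z - 1, LT = z.
r = 9*y + 12, LT = y.

S(g_2,r): lcm = y**2. S = -8/3*y + 1/3.
  leading term y: subtract (-8/27)·r from -8/3*y + 1/3 → 35/9
  leading term 1: no divisor's leading term divides it; move 35/9 to the remainder.
  remainder 35/9 ≠ 0; add m_5 = 35/9 to the basis.

The other S-polynomials (S(g_1,g_2), S(g_1,g_3), S(g_1,r), S(g_2,g_3), S(g_3,r), S(g_1,m_5), S(g_2,m_5), S(g_3,m_5), S(r,m_5)) all reduce to 0 modulo the current basis, so we have a Gröbner basis.
Inter-reduce: drop elements whose leading term is divisible by another's, tail-reduce, and make monic.
Reduced Gröbner basis: {1}.
The reduced Gröbner basis of I + (p) is {1}: the ideal is the whole ring, so the enlarged system has no common solution — adjoining p is inconsistent.

Ideal membership is decidable via reduction modulo a Gröbner basis.

Adjoining 10*x*y**2 + 2*y*z + 7*y + 6*z - 14 makes the ideal the whole ring: the system is inconsistent.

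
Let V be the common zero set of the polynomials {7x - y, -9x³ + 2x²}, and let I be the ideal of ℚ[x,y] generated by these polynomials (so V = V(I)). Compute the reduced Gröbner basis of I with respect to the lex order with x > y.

f_1 = 7x - y, LT = x.
f_2 = -9x³ + 2x², LT = x³.

S(f_1,f_2): lcm = x³. S = -1/7x²y + 2/9x².
  leading term x²y: subtract (-1/49xy)·f_1 from -1/7x²y + 2/9x² → 2/9x² - 1/49xy²
  leading term x²: subtract (2/63x)·f_1 from 2/9x² - 1/49xy² → -1/49xy² + 2/63xy
  leading term xy²: subtract (-1/343y²)·f_1 from -1/49xy² + 2/63xy → 2/63xy - 1/343y³
  leading term xy: subtract (2/441y)·f_1 from 2/63xy - 1/343y³ → -1/343y³ + 2/441y²
  leading term y³: no divisor's leading term divides it; move -1/343y³ to the remainder.
  leading term y²: no divisor's leading term divides it; move 2/441y² to the remainder.
  remainder -1/343y³ + 2/441y² ≠ 0; add g_3 = -1/343y³ + 2/441y² to the basis.

The other S-polynomials (S(f_1,g_3), S(f_2,g_3)) all reduce to 0 modulo the current basis, so we have a Gröbner basis.
Inter-reduce: drop elements whose leading term is divisible by another's, tail-reduce, and make monic.

G = {x - 1/7y, y³ - 14/9y²}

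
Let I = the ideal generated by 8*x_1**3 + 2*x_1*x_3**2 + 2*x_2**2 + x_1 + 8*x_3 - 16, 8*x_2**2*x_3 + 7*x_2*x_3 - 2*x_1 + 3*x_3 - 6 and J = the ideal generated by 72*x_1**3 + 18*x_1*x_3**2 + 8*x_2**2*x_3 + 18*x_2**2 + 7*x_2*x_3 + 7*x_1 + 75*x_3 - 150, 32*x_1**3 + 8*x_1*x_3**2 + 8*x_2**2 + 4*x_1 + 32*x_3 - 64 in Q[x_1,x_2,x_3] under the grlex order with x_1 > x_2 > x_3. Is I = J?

Equality of ideals is decidable: compute both reduced Gröbner bases (unique for the ordering) and check whether they agree.
Buchberger on the first generating set:
f_1 = 8*x_1**3 + 2*x_1*x_3**2 + 2*x_2**2 + x_1 + 8*x_3 - 16, LT = x_1**3.
f_2 = 8*x_2**2*x_3 + 7*x_2*x_3 - 2*x_1 + 3*x_3 - 6, LT = x_2**2*x_3.

The S-polynomials (S(f_1,f_2)) all reduce to 0 modulo the current basis, so we have a Gröbner basis.
Inter-reduce: drop elements whose leading term is divisible by another's, tail-reduce, and make monic.
Reduced Gröbner basis: {x_1**3 + 1/4*x_1*x_3**2 + 1/4*x_2**2 + 1/8*x_1 + x_3 - 2, x_2**2*x_3 + 7/8*x_2*x_3 - 1/4*x_1 + 3/8*x_3 - 3/4}.

Buchberger on the second generating set:
h_1 = 72*x_1**3 + 18*x_1*x_3**2 + 8*x_2**2*x_3 + 18*x_2**2 + 7*x_2*x_3 + 7*x_1 + 75*x_3 - 150, LT = x_1**3.
h_2 = 32*x_1**3 + 8*x_1*x_3**2 + 8*x_2**2 + 4*x_1 + 32*x_3 - 64, LT = x_1**3.

S(h_1,h_2): lcm = x_1**3. S = 1/9*x_2**2*x_3 + 7/72*x_2*x_3 - 1/36*x_1 + 1/24*x_3 - 1/12.
  leading term x_2**2*x_3: no divisor's leading term divides it; move 1/9*x_2**2*x_3 to the remainder.
  leading term x_2*x_3: no divisor's leading term divides it; move 7/72*x_2*x_3 to the remainder.
  leading term x_1: no divisor's leading term divides it; move -1/36*x_1 to the remainder.
  leading term x_3: no divisor's leading term divides it; move 1/24*x_3 to the remainder.
  leading term 1: no divisor's leading term divides it; move -1/12 to the remainder.
  remainder 1/9*x_2**2*x_3 + 7/72*x_2*x_3 - 1/36*x_1 + 1/24*x_3 - 1/12 ≠ 0; add k_3 = 1/9*x_2**2*x_3 + 7/72*x_2*x_3 - 1/36*x_1 + 1/24*x_3 - 1/12 to the basis.

The other S-polynomials (S(h_1,k_3), S(h_2,k_3)) all reduce to 0 modulo the current basis, so we have a Gröbner basis.
Inter-reduce: drop elements whose leading term is divisible by another's, tail-reduce, and make monic.
Reduced Gröbner basis: {x_1**3 + 1/4*x_1*x_3**2 + 1/4*x_2**2 + 1/8*x_1 + x_3 - 2, x_2**2*x_3 + 7/8*x_2*x_3 - 1/4*x_1 + 3/8*x_3 - 3/4}.

The two bases agree; hence the ideals are identical.
The choice of monomial ordering does not affect the verdict — as long as both bases are computed under the same ordering, their equality decides ideal equality.

Yes, the ideals are equal.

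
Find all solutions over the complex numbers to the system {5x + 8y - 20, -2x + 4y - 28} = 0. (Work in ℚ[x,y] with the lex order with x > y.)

{(-4, 5)}

Compute a lex Gröbner basis by Buchberger's algorithm.
f_1 = 5x + 8y - 20, LT = x.
f_2 = -2x + 4y - 28, LT = x.

S(f_1,f_2): lcm = x. S = 18/5y - 18.
  leading term y: no divisor's leading term divides it; move 18/5y to the remainder.
  leading term 1: no divisor's leading term divides it; move -18 to the remainder.
  remainder 18/5y - 18 ≠ 0; add h_3 = 18/5y - 18 to the basis.

The other S-polynomials (S(f_1,h_3), S(f_2,h_3)) all reduce to 0 modulo the current basis, so we have a Gröbner basis.
Inter-reduce: drop elements whose leading term is divisible by another's, tail-reduce, and make monic.
Reduced Gröbner basis: {x + 4, y - 5}.

Elimination: the polynomial y - 5 lies in the elimination ideal for y, so y ∈ {5}. For each such y, the remaining basis elements (now univariate) give the rest of the solution.
  y = 5: the earlier basis element becomes x + 4 = 0, giving x = -4 — point (-4, 5).
Check: every point annihilates each of the original generators.
Zero-dimensionality of the ideal guarantees finitely many solutions over ℂ.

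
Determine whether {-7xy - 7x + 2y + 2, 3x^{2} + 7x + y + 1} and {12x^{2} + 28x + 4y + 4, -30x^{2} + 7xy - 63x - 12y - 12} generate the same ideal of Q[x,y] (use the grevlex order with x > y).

Two ideals are equal iff their reduced Gröbner bases coincide (the reduced basis is unique for a fixed ordering).
Buchberger on the first generating set:
f_1 = -7xy - 7x + 2y + 2, LT = xy.
f_2 = 3x^{2} + 7x + y + 1, LT = x^{2}.

S(f_1,f_2): lcm = x^{2}y. S = x^{2} - \tfrac{55}{21}xy - \tfrac{1}{3}y^{2} - \tfrac{2}{7}x - \tfrac{1}{3}y.
  leading term x^{2}: subtract (\tfrac{1}{3})·f_2 from x^{2} - \tfrac{55}{21}xy - \tfrac{1}{3}y^{2} - \tfrac{2}{7}x - \tfrac{1}{3}y → -\tfrac{55}{21}xy - \tfrac{1}{3}y^{2} - \tfrac{55}{21}x - \tfrac{2}{3}y - \tfrac{1}{3}
  leading term xy: subtract (\tfrac{55}{147})·f_1 from -\tfrac{55}{21}xy - \tfrac{1}{3}y^{2} - \tfrac{55}{21}x - \tfrac{2}{3}y - \tfrac{1}{3} → -\tfrac{1}{3}y^{2} - \tfrac{208}{147}y - \tfrac{53}{49}
  leading term y^{2}: no divisor's leading term divides it; move -\tfrac{1}{3}y^{2} to the remainder.
  leading term y: no divisor's leading term divides it; move -\tfrac{208}{147}y to the remainder.
  leading term 1: no divisor's leading term divides it; move -\tfrac{53}{49} to the remainder.
  remainder -\tfrac{1}{3}y^{2} - \tfrac{208}{147}y - \tfrac{53}{49} ≠ 0; add g_3 = -\tfrac{1}{3}y^{2} - \tfrac{208}{147}y - \tfrac{53}{49} to the basis.

S(f_1,g_3): lcm = xy^{2}. S = -\tfrac{159}{49}xy - \tfrac{2}{7}y^{2} - \tfrac{159}{49}x - \tfrac{2}{7}y.
  leading term xy: subtract (\tfrac{159}{343})·f_1 from -\tfrac{159}{49}xy - \tfrac{2}{7}y^{2} - \tfrac{159}{49}x - \tfrac{2}{7}y → -\tfrac{2}{7}y^{2} - \tfrac{416}{343}y - \tfrac{318}{343}
  leading term y^{2}: subtract (\tfrac{6}{7})·g_3 from -\tfrac{2}{7}y^{2} - \tfrac{416}{343}y - \tfrac{318}{343} → 0
  remainder 0.

S(f_2,g_3): leading monomials are coprime, so the S-polynomial reduces to 0 (Buchberger's first criterion).
Every S-polynomial of the final basis reduces to 0, so we have a Gröbner basis.
Inter-reduce: drop elements whose leading term is divisible by another's, tail-reduce, and make monic.
Reduced Gröbner basis: {x^{2} + \tfrac{7}{3}x + \tfrac{1}{3}y + \tfrac{1}{3}, xy + x - \tfrac{2}{7}y - \tfrac{2}{7}, y^{2} + \tfrac{208}{49}y + \tfrac{159}{49}}.

Buchberger on the second generating set:
h_1 = 12x^{2} + 28x + 4y + 4, LT = x^{2}.
h_2 = -30x^{2} + 7xy - 63x - 12y - 12, LT = x^{2}.

S(h_1,h_2): lcm = x^{2}. S = \tfrac{7}{30}xy + \tfrac{7}{30}x - \tfrac{1}{15}y - \tfrac{1}{15}.
  leading term xy: no divisor's leading term divides it; move \tfrac{7}{30}xy to the remainder.
  leading term x: no divisor's leading term divides it; move \tfrac{7}{30}x to the remainder.
  leading term y: no divisor's leading term divides it; move -\tfrac{1}{15}y to the remainder.
  leading term 1: no divisor's leading term divides it; move -\tfrac{1}{15} to the remainder.
  remainder \tfrac{7}{30}xy + \tfrac{7}{30}x - \tfrac{1}{15}y - \tfrac{1}{15} ≠ 0; add k_3 = \tfrac{7}{30}xy + \tfrac{7}{30}x - \tfrac{1}{15}y - \tfrac{1}{15} to the basis.

S(h_1,k_3): lcm = x^{2}y. S = -x^{2} + \tfrac{55}{21}xy + \tfrac{1}{3}y^{2} + \tfrac{2}{7}x + \tfrac{1}{3}y.
  leading term x^{2}: subtract (-\tfrac{1}{12})·h_1 from -x^{2} + \tfrac{55}{21}xy + \tfrac{1}{3}y^{2} + \tfrac{2}{7}x + \tfrac{1}{3}y → \tfrac{55}{21}xy + \tfrac{1}{3}y^{2} + \tfrac{55}{21}x + \tfrac{2}{3}y + \tfrac{1}{3}
  leading term xy: subtract (\tfrac{550}{49})·k_3 from \tfrac{55}{21}xy + \tfrac{1}{3}y^{2} + \tfrac{55}{21}x + \tfrac{2}{3}y + \tfrac{1}{3} → \tfrac{1}{3}y^{2} + \tfrac{208}{147}y + \tfrac{53}{49}
  leading term y^{2}: no divisor's leading term divides it; move \tfrac{1}{3}y^{2} to the remainder.
  leading term y: no divisor's leading term divides it; move \tfrac{208}{147}y to the remainder.
  leading term 1: no divisor's leading term divides it; move \tfrac{53}{49} to the remainder.
  remainder \tfrac{1}{3}y^{2} + \tfrac{208}{147}y + \tfrac{53}{49} ≠ 0; add k_4 = \tfrac{1}{3}y^{2} + \tfrac{208}{147}y + \tfrac{53}{49} to the basis.

S(h_2,k_3): lcm = x^{2}y. S = -\tfrac{7}{30}xy^{2} - x^{2} + \tfrac{167}{70}xy + \tfrac{2}{5}y^{2} + \tfrac{2}{7}x + \tfrac{2}{5}y.
  leading term xy^{2}: subtract (-y)·k_3 from -\tfrac{7}{30}xy^{2} - x^{2} + \tfrac{167}{70}xy + \tfrac{2}{5}y^{2} + \tfrac{2}{7}x + \tfrac{2}{5}y → -x^{2} + \tfrac{55}{21}xy + \tfrac{1}{3}y^{2} + \tfrac{2}{7}x + \tfrac{1}{3}y
  leading term x^{2}: subtract (-\tfrac{1}{12})·h_1 from -x^{2} + \tfrac{55}{21}xy + \tfrac{1}{3}y^{2} + \tfrac{2}{7}x + \tfrac{1}{3}y → \tfrac{55}{21}xy + \tfrac{1}{3}y^{2} + \tfrac{55}{21}x + \tfrac{2}{3}y + \tfrac{1}{3}
  leading term xy: subtract (\tfrac{550}{49})·k_3 from \tfrac{55}{21}xy + \tfrac{1}{3}y^{2} + \tfrac{55}{21}x + \tfrac{2}{3}y + \tfrac{1}{3} → \tfrac{1}{3}y^{2} + \tfrac{208}{147}y + \tfrac{53}{49}
  leading term y^{2}: subtract (1)·k_4 from \tfrac{1}{3}y^{2} + \tfrac{208}{147}y + \tfrac{53}{49} → 0
  remainder 0.

S(h_1,k_4): leading monomials are coprime, so the S-polynomial reduces to 0 (Buchberger's first criterion).
S(h_2,k_4): leading monomials are coprime, so the S-polynomial reduces to 0 (Buchberger's first criterion).
S(k_3,k_4): lcm = xy^{2}. S = -\tfrac{159}{49}xy - \tfrac{2}{7}y^{2} - \tfrac{159}{49}x - \tfrac{2}{7}y.
  leading term xy: subtract (-\tfrac{4770}{343})·k_3 from -\tfrac{159}{49}xy - \tfrac{2}{7}y^{2} - \tfrac{159}{49}x - \tfrac{2}{7}y → -\tfrac{2}{7}y^{2} - \tfrac{416}{343}y - \tfrac{318}{343}
  leading term y^{2}: subtract (-\tfrac{6}{7})·k_4 from -\tfrac{2}{7}y^{2} - \tfrac{416}{343}y - \tfrac{318}{343} → 0
  remainder 0.

Every S-polynomial of the final basis reduces to 0, so we have a Gröbner basis.
Inter-reduce: drop elements whose leading term is divisible by another's, tail-reduce, and make monic.
Reduced Gröbner basis: {x^{2} + \tfrac{7}{3}x + \tfrac{1}{3}y + \tfrac{1}{3}, xy + x - \tfrac{2}{7}y - \tfrac{2}{7}, y^{2} + \tfrac{208}{49}y + \tfrac{159}{49}}.

The two bases agree; hence the ideals are identical.

Yes, the ideals are equal.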